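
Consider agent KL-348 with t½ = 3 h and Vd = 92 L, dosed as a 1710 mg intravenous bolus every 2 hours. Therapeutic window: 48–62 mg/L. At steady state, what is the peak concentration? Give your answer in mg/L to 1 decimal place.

50.2 mg/L

Over one 2-h interval, 2/3 ≈ 0.66667 half-lives elapse, leaving f ≈ 0.6300 of each dose.
At steady state, accumulation factor R = 1/(1 − e^(−kτ)) ≈ 2.7027.
Single-dose peak C₀ = D/Vd = 1710/92 ≈ 18.587 mg/L.
Steady-state peak Cmax,ss = C₀·R ≈ 18.587 × 2.7027 ≈ 50.235 mg/L.
Peak 50.2 mg/L vs MTC 62 mg/L: below toxic threshold.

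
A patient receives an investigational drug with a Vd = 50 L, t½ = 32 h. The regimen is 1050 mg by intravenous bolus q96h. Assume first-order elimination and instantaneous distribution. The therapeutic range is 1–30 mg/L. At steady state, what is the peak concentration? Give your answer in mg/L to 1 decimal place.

24.0 mg/L

τ = 96 h = 3 half-lives, so f = (1/2)^3 = 0.125.
Accumulation ratio R = 1/(1 − f) = 1/0.875 = 8/7.
Single-dose peak C₀ = D/Vd = 1050/50 = 21 mg/L.
Steady-state peak Cmax,ss = C₀·R = 21 × 8/7 ≈ 24.000 mg/L.
Peak 24.0 mg/L vs MTC 30 mg/L: below toxic threshold.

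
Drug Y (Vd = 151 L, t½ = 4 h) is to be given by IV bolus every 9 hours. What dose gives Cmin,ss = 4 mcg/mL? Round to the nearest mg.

τ/t½ = 9/4 ≈ 2.25, so f = (1/2)^(9/4) ≈ 0.210224.
Cmin,ss = (D/Vd)·f/(1−f), so D = Cmin,ss·Vd·(1−f)/f.
D = 4 × 151 × (1−f)/f ≈ 4 × 151 × 3.75683 ≈ 2269.13 mg.

2269 mg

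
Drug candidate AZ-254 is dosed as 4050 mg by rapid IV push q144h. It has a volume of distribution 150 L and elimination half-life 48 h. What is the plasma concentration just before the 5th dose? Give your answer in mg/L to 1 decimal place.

f = (1/2)^(τ/t½) = (1/2)^(144/48) ≈ 0.1250.
C₀ = D/Vd = 4050/150 ≈ 27.000 mg/L.
Before the 5th dose, 4 doses have been given. Superposition: Cmin = C₀·(f + f² + … + f^4).
≈ 27.000 × (0.1250 + 0.0156 + 0.0020 + 0.0002) ≈ 27.000 × 0.1428 ≈ 3.856 mg/L.

3.9 mg/L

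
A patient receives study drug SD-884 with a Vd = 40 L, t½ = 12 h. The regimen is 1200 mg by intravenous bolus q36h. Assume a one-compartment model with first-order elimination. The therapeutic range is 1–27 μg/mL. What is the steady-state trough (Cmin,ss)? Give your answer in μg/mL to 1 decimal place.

4.3 μg/mL

τ = 36 h = 3 half-lives, so f = (1/2)^3 = 0.125.
At steady state, R = 1/(1 − 0.125) = 8/7.
Single-dose peak C₀ = D/Vd = 1200/40 = 30 μg/mL.
Steady-state peak Cmax,ss = C₀·R = 30 × 8/7 ≈ 34.286 μg/mL.
Steady-state trough Cmin,ss = Cmax,ss·f ≈ 34.286 × 0.125 ≈ 4.286 μg/mL.
Trough 4.3 μg/mL vs MEC 1 μg/mL: adequate.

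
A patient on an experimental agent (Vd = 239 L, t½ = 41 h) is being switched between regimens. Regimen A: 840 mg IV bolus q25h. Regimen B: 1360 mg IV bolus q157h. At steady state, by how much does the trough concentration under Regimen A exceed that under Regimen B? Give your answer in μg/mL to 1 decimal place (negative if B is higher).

Regimen A: f = (1/2)^(25/41) ≈ 0.6553; Cmin,ss = (840/239)·f/(1−f) ≈ 6.682 μg/mL.
Regimen B: f = (1/2)^(157/41) ≈ 0.0704; Cmin,ss = (1360/239)·f/(1−f) ≈ 0.431 μg/mL.
Difference ≈ 6.682 − 0.431 ≈ 6.251 μg/mL.

6.3 μg/mL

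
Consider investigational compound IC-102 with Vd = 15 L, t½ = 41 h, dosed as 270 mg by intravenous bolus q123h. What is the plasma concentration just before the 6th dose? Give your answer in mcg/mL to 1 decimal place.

f = (1/2)^(τ/t½) = (1/2)^(123/41) ≈ 0.1250.
C₀ = D/Vd = 270/15 ≈ 18.000 mcg/mL.
Before the 6th dose, 5 doses have been given. Superposition: Cmin = C₀·(f + f² + … + f^5).
≈ 18.000 × (0.1250 + 0.0156 + 0.0020 + 0.0002 + 0.0000) ≈ 18.000 × 0.1428 ≈ 2.570 mcg/mL.

2.6 mcg/mL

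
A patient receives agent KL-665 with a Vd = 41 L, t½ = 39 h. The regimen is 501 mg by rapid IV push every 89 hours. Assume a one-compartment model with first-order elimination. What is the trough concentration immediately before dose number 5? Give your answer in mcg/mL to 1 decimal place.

3.2 mcg/mL

f = (1/2)^(τ/t½) = (1/2)^(89/39) ≈ 0.2056.
C₀ = D/Vd = 501/41 ≈ 12.220 mcg/mL.
Before the 5th dose, 4 doses have been given. Superposition: Cmin = C₀·(f + f² + … + f^4).
≈ 12.220 × (0.2056 + 0.0423 + 0.0087 + 0.0018) ≈ 12.220 × 0.2584 ≈ 3.158 mcg/mL.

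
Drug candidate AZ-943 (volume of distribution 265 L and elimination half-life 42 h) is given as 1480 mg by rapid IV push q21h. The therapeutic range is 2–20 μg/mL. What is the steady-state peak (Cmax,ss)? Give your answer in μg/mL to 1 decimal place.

Over one 21-h interval, 21/42 ≈ 0.5 half-lives elapse, leaving f ≈ 0.7071 of each dose.
At steady state, accumulation factor R = 1/(1 − e^(−kτ)) ≈ 3.4141.
Single-dose peak C₀ = D/Vd = 1480/265 ≈ 5.585 μg/mL.
Steady-state peak Cmax,ss = C₀·R ≈ 5.585 × 3.4141 ≈ 19.068 μg/mL.
Peak 19.1 μg/mL vs MTC 20 μg/mL: below toxic threshold.

19.1 μg/mL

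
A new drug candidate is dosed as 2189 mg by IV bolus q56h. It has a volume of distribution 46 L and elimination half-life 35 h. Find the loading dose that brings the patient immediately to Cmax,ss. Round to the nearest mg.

3267 mg

f = (1/2)^(56/35) ≈ 0.329877; accumulation ratio R = 1/(1−f) ≈ 1.49226.
Loading dose to hit Cmax,ss on first dose: D_load = D_maint·R ≈ 2189 × 1.49226 ≈ 3266.56 mg.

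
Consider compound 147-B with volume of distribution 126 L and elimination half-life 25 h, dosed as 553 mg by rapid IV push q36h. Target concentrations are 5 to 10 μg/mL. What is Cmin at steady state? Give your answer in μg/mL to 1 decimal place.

2.6 μg/mL

k = ln2/t½ = ln2/25 ≈ 0.027726 h⁻¹; fraction remaining f = e^(−kτ) = e^(−0.027726×36) ≈ 0.3686.
Accumulation ratio R = 1/(1 − f) ≈ 1/0.6314 ≈ 1.5838.
Single-dose peak C₀ = D/Vd = 553/126 ≈ 4.389 μg/mL.
Steady-state peak Cmax,ss = C₀·R ≈ 4.389 × 1.5838 ≈ 6.951 μg/mL.
One interval later, Cmin,ss = Cmax,ss·e^(−kτ) ≈ 6.951 × 0.3686 ≈ 2.562 μg/mL.
Trough 2.6 μg/mL vs MEC 5 μg/mL: subtherapeutic.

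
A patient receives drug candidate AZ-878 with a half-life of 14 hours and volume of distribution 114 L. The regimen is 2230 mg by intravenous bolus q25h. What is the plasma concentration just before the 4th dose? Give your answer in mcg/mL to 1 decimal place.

7.8 mcg/mL

f = (1/2)^(τ/t½) = (1/2)^(25/14) ≈ 0.2900.
C₀ = D/Vd = 2230/114 ≈ 19.561 mcg/mL.
Before the 4th dose, 3 doses have been given. Superposition: Cmin = C₀·(f + f² + … + f^3).
≈ 19.561 × (0.2900 + 0.0841 + 0.0244) ≈ 19.561 × 0.3985 ≈ 7.795 mcg/mL.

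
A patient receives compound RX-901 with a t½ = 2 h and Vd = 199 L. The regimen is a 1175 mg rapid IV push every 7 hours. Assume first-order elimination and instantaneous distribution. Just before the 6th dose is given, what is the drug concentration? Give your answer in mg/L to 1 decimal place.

0.6 mg/L

f = (1/2)^(τ/t½) = (1/2)^(7/2) ≈ 0.0884.
C₀ = D/Vd = 1175/199 ≈ 5.905 mg/L.
Before the 6th dose, 5 doses have been given. Superposition: Cmin = C₀·(f + f² + … + f^5).
≈ 5.905 × (0.0884 + 0.0078 + 0.0007 + 0.0001 + 0.0000) ≈ 5.905 × 0.0970 ≈ 0.573 mg/L.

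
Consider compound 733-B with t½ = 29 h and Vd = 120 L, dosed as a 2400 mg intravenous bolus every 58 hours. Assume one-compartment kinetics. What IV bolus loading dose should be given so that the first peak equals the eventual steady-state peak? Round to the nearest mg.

3200 mg

f = (1/2)^(58/29) ≈ 0.250000; accumulation ratio R = 1/(1−f) ≈ 1.33333.
Loading dose to hit Cmax,ss on first dose: D_load = D_maint·R ≈ 2400 × 1.33333 ≈ 3199.99 mg.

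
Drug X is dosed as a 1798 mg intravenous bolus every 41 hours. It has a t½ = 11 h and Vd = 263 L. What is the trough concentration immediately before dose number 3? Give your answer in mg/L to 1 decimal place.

f = (1/2)^(τ/t½) = (1/2)^(41/11) ≈ 0.0755.
C₀ = D/Vd = 1798/263 ≈ 6.837 mg/L.
Before the 3rd dose, 2 doses have been given. Superposition: Cmin = C₀·(f + f²).
≈ 6.837 × (0.0755 + 0.0057) ≈ 6.837 × 0.0812 ≈ 0.555 mg/L.

0.6 mg/L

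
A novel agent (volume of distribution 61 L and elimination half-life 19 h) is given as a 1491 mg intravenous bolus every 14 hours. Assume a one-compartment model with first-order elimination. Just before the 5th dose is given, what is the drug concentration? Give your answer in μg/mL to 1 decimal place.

31.9 μg/mL

f = (1/2)^(τ/t½) = (1/2)^(14/19) ≈ 0.6001.
C₀ = D/Vd = 1491/61 ≈ 24.443 μg/mL.
Before the 5th dose, 4 doses have been given. Superposition: Cmin = C₀·(f + f² + … + f^4).
≈ 24.443 × (0.6001 + 0.3601 + 0.2161 + 0.1297) ≈ 24.443 × 1.3060 ≈ 31.923 μg/mL.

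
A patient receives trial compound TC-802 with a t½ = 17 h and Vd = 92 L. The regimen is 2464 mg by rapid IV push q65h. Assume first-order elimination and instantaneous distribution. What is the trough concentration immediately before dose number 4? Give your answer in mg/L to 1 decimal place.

2.0 mg/L

f = (1/2)^(τ/t½) = (1/2)^(65/17) ≈ 0.0706.
C₀ = D/Vd = 2464/92 ≈ 26.783 mg/L.
Before the 4th dose, 3 doses have been given. Superposition: Cmin = C₀·(f + f² + … + f^3).
≈ 26.783 × (0.0706 + 0.0050 + 0.0004) ≈ 26.783 × 0.0760 ≈ 2.036 mg/L.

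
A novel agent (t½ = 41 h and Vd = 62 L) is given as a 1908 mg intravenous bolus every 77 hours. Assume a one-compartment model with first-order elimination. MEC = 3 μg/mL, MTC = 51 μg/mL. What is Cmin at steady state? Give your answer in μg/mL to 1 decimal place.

Over one 77-h interval, 77/41 ≈ 1.878 half-lives elapse, leaving f ≈ 0.2721 of each dose.
Each bolus raises the concentration by D/Vd = 1908/62 ≈ 30.774 μg/mL.
Steady-state trough Cmin,ss = C₀·f/(1−f) ≈ 30.774 × 0.2721/0.7279 ≈ 11.504 μg/mL.
Trough 11.5 μg/mL vs MEC 3 μg/mL: adequate.

11.5 μg/mL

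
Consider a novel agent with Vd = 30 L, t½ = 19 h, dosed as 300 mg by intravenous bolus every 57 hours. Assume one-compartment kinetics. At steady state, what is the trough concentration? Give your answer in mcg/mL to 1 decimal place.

The dosing interval is 3 half-lives, so f = 2^(−3) = 0.125.
At steady state, R = 1/(1 − 0.125) = 8/7.
Single-dose peak C₀ = D/Vd = 300/30 = 10 mcg/mL.
Steady-state peak Cmax,ss = C₀·R = 10 × 8/7 ≈ 11.429 mcg/mL.
Steady-state trough Cmin,ss = Cmax,ss·f ≈ 11.429 × 0.125 ≈ 1.429 mcg/mL.

1.4 mcg/mL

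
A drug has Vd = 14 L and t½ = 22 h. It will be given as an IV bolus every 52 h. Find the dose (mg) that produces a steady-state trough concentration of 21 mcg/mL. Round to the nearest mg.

1219 mg

τ/t½ = 52/22 ≈ 2.3636, so f = (1/2)^(52/22) ≈ 0.194301.
Cmin,ss = (D/Vd)·f/(1−f), so D = Cmin,ss·Vd·(1−f)/f.
D = 21 × 14 × (1−f)/f ≈ 21 × 14 × 4.14665 ≈ 1219.12 mg.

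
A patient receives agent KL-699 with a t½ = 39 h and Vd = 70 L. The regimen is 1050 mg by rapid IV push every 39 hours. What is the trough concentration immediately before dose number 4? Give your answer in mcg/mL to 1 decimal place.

f = (1/2)^(τ/t½) = (1/2)^(39/39) ≈ 0.5000.
C₀ = D/Vd = 1050/70 ≈ 15.000 mcg/mL.
Before the 4th dose, 3 doses have been given. Superposition: Cmin = C₀·(f + f² + … + f^3).
≈ 15.000 × (0.5000 + 0.2500 + 0.1250) ≈ 15.000 × 0.8750 ≈ 13.125 mcg/mL.

13.1 mcg/mL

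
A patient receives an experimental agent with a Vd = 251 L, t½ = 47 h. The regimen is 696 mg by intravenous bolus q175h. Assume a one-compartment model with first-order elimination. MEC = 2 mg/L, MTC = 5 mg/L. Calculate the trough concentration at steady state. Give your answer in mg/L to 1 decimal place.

Over one 175-h interval, 175/47 ≈ 3.7234 half-lives elapse, leaving f ≈ 0.0757 of each dose.
Each bolus raises the concentration by D/Vd = 696/251 ≈ 2.773 mg/L.
Steady-state trough Cmin,ss = C₀·f/(1−f) ≈ 2.773 × 0.0757/0.9243 ≈ 0.227 mg/L.
Trough 0.2 mg/L vs MEC 2 mg/L: subtherapeutic.

0.2 mg/L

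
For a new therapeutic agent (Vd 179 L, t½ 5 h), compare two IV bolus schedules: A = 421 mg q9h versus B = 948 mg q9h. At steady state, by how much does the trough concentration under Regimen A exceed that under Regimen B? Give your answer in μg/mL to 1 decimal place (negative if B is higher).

Regimen A: f = (1/2)^(9/5) ≈ 0.2872; Cmin,ss = (421/179)·f/(1−f) ≈ 0.948 μg/mL.
Regimen B: f = (1/2)^(9/5) ≈ 0.2872; Cmin,ss = (948/179)·f/(1−f) ≈ 2.134 μg/mL.
Difference ≈ 0.948 − 2.134 ≈ -1.186 μg/mL.

-1.2 μg/mL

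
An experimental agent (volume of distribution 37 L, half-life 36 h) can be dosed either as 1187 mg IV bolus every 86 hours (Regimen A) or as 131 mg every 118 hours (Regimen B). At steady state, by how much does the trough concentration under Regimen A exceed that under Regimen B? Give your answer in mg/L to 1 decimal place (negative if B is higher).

Regimen A: f = (1/2)^(86/36) ≈ 0.1909; Cmin,ss = (1187/37)·f/(1−f) ≈ 7.569 mg/L.
Regimen B: f = (1/2)^(118/36) ≈ 0.1031; Cmin,ss = (131/37)·f/(1−f) ≈ 0.407 mg/L.
Difference ≈ 7.569 − 0.407 ≈ 7.162 mg/L.

7.2 mg/L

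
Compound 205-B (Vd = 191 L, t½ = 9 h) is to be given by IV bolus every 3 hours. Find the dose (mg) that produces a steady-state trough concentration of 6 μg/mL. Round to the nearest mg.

298 mg

τ/t½ = 3/9 ≈ 0.33333, so f = (1/2)^(3/9) ≈ 0.793701.
Cmin,ss = (D/Vd)·f/(1−f), so D = Cmin,ss·Vd·(1−f)/f.
D = 6 × 191 × (1−f)/f ≈ 6 × 191 × 0.25992 ≈ 297.87 mg.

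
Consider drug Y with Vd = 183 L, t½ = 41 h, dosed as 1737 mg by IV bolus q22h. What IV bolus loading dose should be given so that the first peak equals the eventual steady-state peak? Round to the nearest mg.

5592 mg

f = (1/2)^(22/41) ≈ 0.689401; accumulation ratio R = 1/(1−f) ≈ 3.21959.
Loading dose to hit Cmax,ss on first dose: D_load = D_maint·R ≈ 1737 × 3.21959 ≈ 5592.43 mg.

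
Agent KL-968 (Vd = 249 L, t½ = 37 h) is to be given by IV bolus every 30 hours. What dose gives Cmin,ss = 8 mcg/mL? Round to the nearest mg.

1502 mg

τ/t½ = 30/37 ≈ 0.81081, so f = (1/2)^(30/37) ≈ 0.570061.
Cmin,ss = (D/Vd)·f/(1−f), so D = Cmin,ss·Vd·(1−f)/f.
D = 8 × 249 × (1−f)/f ≈ 8 × 249 × 0.75420 ≈ 1502.37 mg.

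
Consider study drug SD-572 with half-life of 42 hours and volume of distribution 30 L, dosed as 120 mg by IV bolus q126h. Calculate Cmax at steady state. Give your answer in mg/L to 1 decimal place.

τ = 126 h = 3 half-lives, so f = (1/2)^3 = 0.125.
At steady state, R = 1/(1 − 0.125) = 8/7.
Single-dose peak C₀ = D/Vd = 120/30 = 4 mg/L.
Steady-state peak Cmax,ss = C₀·R = 4 × 8/7 ≈ 4.571 mg/L.

4.6 mg/L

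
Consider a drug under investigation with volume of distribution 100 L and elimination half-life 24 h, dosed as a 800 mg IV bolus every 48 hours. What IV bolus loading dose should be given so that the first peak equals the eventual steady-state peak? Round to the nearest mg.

1067 mg

f = (1/2)^(48/24) ≈ 0.250000; accumulation ratio R = 1/(1−f) ≈ 1.33333.
Loading dose to hit Cmax,ss on first dose: D_load = D_maint·R ≈ 800 × 1.33333 ≈ 1066.66 mg.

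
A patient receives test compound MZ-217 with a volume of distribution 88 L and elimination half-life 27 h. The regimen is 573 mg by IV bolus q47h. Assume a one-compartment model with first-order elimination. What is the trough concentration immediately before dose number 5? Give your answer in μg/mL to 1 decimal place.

2.8 μg/mL

f = (1/2)^(τ/t½) = (1/2)^(47/27) ≈ 0.2992.
C₀ = D/Vd = 573/88 ≈ 6.511 μg/mL.
Before the 5th dose, 4 doses have been given. Superposition: Cmin = C₀·(f + f² + … + f^4).
≈ 6.511 × (0.2992 + 0.0895 + 0.0268 + 0.0080) ≈ 6.511 × 0.4235 ≈ 2.757 μg/mL.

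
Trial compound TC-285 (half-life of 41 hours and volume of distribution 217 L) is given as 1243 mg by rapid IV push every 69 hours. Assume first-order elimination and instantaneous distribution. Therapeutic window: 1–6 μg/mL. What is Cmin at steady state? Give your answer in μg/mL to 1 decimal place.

Over one 69-h interval, 69/41 ≈ 1.6829 half-lives elapse, leaving f ≈ 0.3115 of each dose.
At steady state, accumulation factor R = 1/(1 − e^(−kτ)) ≈ 1.4524.
Single-dose peak C₀ = D/Vd = 1243/217 ≈ 5.728 μg/mL.
Steady-state peak Cmax,ss = C₀·R ≈ 5.728 × 1.4524 ≈ 8.319 μg/mL.
One interval later, Cmin,ss = Cmax,ss·e^(−kτ) ≈ 8.319 × 0.3115 ≈ 2.591 μg/mL.
Trough 2.6 μg/mL vs MEC 1 μg/mL: adequate.

2.6 μg/mL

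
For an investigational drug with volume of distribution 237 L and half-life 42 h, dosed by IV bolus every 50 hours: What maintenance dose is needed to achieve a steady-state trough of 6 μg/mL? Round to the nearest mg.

τ/t½ = 50/42 ≈ 1.1905, so f = (1/2)^(50/42) ≈ 0.438158.
Cmin,ss = (D/Vd)·f/(1−f), so D = Cmin,ss·Vd·(1−f)/f.
D = 6 × 237 × (1−f)/f ≈ 6 × 237 × 1.28228 ≈ 1823.40 mg.

1823 mg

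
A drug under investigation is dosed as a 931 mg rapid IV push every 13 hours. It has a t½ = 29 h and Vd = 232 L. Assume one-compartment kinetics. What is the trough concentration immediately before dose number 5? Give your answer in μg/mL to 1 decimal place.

7.8 μg/mL

f = (1/2)^(τ/t½) = (1/2)^(13/29) ≈ 0.7329.
C₀ = D/Vd = 931/232 ≈ 4.013 μg/mL.
Before the 5th dose, 4 doses have been given. Superposition: Cmin = C₀·(f + f² + … + f^4).
≈ 4.013 × (0.7329 + 0.5371 + 0.3937 + 0.2885) ≈ 4.013 × 1.9522 ≈ 7.834 μg/mL.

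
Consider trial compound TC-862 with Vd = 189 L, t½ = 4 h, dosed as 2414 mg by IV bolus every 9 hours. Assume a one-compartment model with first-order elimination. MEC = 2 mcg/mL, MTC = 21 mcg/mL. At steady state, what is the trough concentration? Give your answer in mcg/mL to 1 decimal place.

τ/t½ = 9/4 ≈ 2.25, so fraction remaining f = (1/2)^(9/4) ≈ 0.2102.
Single-dose peak C₀ = D/Vd = 2414/189 ≈ 12.772 mcg/mL.
Steady-state trough Cmin,ss = C₀·f/(1−f) ≈ 12.772 × 0.2102/0.7898 ≈ 3.399 mcg/mL.
Trough 3.4 mcg/mL vs MEC 2 mcg/mL: adequate.

3.4 mcg/mL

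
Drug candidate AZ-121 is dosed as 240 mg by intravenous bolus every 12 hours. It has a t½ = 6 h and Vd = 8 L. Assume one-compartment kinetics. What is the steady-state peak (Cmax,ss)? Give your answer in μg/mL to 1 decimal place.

The dosing interval is 2 half-lives, so f = 2^(−2) = 0.25.
Accumulation ratio R = 1/(1 − f) = 1/0.75 = 4/3.
Single-dose peak C₀ = D/Vd = 240/8 = 30 μg/mL.
Steady-state peak Cmax,ss = C₀·R = 30 × 4/3 ≈ 40.000 μg/mL.

40.0 μg/mL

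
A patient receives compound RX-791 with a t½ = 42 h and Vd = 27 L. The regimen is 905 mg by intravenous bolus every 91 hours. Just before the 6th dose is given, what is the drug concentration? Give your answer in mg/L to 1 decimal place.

f = (1/2)^(τ/t½) = (1/2)^(91/42) ≈ 0.2227.
C₀ = D/Vd = 905/27 ≈ 33.519 mg/L.
Before the 6th dose, 5 doses have been given. Superposition: Cmin = C₀·(f + f² + … + f^5).
≈ 33.519 × (0.2227 + 0.0496 + 0.0110 + 0.0025 + 0.0005) ≈ 33.519 × 0.2863 ≈ 9.596 mg/L.

9.6 mg/L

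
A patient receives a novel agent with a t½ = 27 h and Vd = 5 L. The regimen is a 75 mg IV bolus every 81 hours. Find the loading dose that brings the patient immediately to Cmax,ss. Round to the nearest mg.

86 mg

f = (1/2)^(81/27) ≈ 0.125000; accumulation ratio R = 1/(1−f) ≈ 1.14286.
Loading dose to hit Cmax,ss on first dose: D_load = D_maint·R ≈ 75 × 1.14286 ≈ 85.71 mg.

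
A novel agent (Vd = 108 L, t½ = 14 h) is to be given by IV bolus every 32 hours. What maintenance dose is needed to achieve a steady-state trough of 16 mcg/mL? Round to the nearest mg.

6698 mg

τ/t½ = 32/14 ≈ 2.2857, so f = (1/2)^(32/14) ≈ 0.205084.
Cmin,ss = (D/Vd)·f/(1−f), so D = Cmin,ss·Vd·(1−f)/f.
D = 16 × 108 × (1−f)/f ≈ 16 × 108 × 3.87605 ≈ 6697.81 mg.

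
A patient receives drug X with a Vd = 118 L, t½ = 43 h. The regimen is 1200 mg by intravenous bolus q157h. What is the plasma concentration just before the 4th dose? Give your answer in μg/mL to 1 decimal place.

f = (1/2)^(τ/t½) = (1/2)^(157/43) ≈ 0.0796.
C₀ = D/Vd = 1200/118 ≈ 10.169 μg/mL.
Before the 4th dose, 3 doses have been given. Superposition: Cmin = C₀·(f + f² + … + f^3).
≈ 10.169 × (0.0796 + 0.0063 + 0.0005) ≈ 10.169 × 0.0864 ≈ 0.879 μg/mL.

0.9 μg/mL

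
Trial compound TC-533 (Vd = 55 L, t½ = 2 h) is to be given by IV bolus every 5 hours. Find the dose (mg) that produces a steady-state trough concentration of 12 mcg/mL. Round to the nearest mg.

τ/t½ = 5/2 ≈ 2.5, so f = (1/2)^(5/2) ≈ 0.176777.
Cmin,ss = (D/Vd)·f/(1−f), so D = Cmin,ss·Vd·(1−f)/f.
D = 12 × 55 × (1−f)/f ≈ 12 × 55 × 4.65684 ≈ 3073.51 mg.

3074 mg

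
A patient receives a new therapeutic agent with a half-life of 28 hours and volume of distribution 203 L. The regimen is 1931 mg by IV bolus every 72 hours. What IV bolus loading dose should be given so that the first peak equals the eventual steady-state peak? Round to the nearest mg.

2322 mg

f = (1/2)^(72/28) ≈ 0.168238; accumulation ratio R = 1/(1−f) ≈ 1.20227.
Loading dose to hit Cmax,ss on first dose: D_load = D_maint·R ≈ 1931 × 1.20227 ≈ 2321.58 mg.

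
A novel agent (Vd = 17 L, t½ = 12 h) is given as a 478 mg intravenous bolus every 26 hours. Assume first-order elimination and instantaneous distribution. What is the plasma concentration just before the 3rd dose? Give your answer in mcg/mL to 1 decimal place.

7.7 mcg/mL

f = (1/2)^(τ/t½) = (1/2)^(26/12) ≈ 0.2227.
C₀ = D/Vd = 478/17 ≈ 28.118 mcg/mL.
Before the 3rd dose, 2 doses have been given. Superposition: Cmin = C₀·(f + f²).
≈ 28.118 × (0.2227 + 0.0496) ≈ 28.118 × 0.2723 ≈ 7.657 mcg/mL.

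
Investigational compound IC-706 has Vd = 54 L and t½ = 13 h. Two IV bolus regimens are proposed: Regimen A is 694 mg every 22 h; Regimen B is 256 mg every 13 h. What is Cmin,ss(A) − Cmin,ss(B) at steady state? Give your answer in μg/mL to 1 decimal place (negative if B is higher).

Regimen A: f = (1/2)^(22/13) ≈ 0.3094; Cmin,ss = (694/54)·f/(1−f) ≈ 5.758 μg/mL.
Regimen B: f = (1/2)^(13/13) ≈ 0.5000; Cmin,ss = (256/54)·f/(1−f) ≈ 4.741 μg/mL.
Difference ≈ 5.758 − 4.741 ≈ 1.017 μg/mL.

1.0 μg/mL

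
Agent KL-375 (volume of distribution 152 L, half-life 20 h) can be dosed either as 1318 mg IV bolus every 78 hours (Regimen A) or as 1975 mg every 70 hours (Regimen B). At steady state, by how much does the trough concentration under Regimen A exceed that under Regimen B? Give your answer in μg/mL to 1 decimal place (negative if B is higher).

-0.6 μg/mL

Regimen A: f = (1/2)^(78/20) ≈ 0.0670; Cmin,ss = (1318/152)·f/(1−f) ≈ 0.623 μg/mL.
Regimen B: f = (1/2)^(70/20) ≈ 0.0884; Cmin,ss = (1975/152)·f/(1−f) ≈ 1.260 μg/mL.
Difference ≈ 0.623 − 1.260 ≈ -0.637 μg/mL.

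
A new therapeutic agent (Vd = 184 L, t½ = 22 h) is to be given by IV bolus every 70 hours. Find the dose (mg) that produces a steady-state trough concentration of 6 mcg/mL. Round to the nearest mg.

τ/t½ = 70/22 ≈ 3.1818, so f = (1/2)^(70/22) ≈ 0.110199.
Cmin,ss = (D/Vd)·f/(1−f), so D = Cmin,ss·Vd·(1−f)/f.
D = 6 × 184 × (1−f)/f ≈ 6 × 184 × 8.07449 ≈ 8914.24 mg.

8914 mg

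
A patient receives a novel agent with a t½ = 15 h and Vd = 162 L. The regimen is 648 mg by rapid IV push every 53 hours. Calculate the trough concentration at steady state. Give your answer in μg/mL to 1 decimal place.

τ/t½ = 53/15 ≈ 3.5333, so fraction remaining f = (1/2)^(53/15) ≈ 0.0864.
At steady state, accumulation factor R = 1/(1 − e^(−kτ)) ≈ 1.0946.
Each bolus raises the concentration by D/Vd = 648/162 ≈ 4.000 μg/mL.
Steady-state peak Cmax,ss = C₀·R ≈ 4.000 × 1.0946 ≈ 4.378 μg/mL.
One interval later, Cmin,ss = Cmax,ss·e^(−kτ) ≈ 4.378 × 0.0864 ≈ 0.378 μg/mL.

0.4 μg/mL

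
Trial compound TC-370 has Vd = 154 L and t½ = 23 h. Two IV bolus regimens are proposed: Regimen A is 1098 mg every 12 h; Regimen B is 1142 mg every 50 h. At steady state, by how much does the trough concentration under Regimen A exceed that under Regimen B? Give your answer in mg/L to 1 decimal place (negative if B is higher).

14.3 mg/L

Regimen A: f = (1/2)^(12/23) ≈ 0.6965; Cmin,ss = (1098/154)·f/(1−f) ≈ 16.362 mg/L.
Regimen B: f = (1/2)^(50/23) ≈ 0.2216; Cmin,ss = (1142/154)·f/(1−f) ≈ 2.111 mg/L.
Difference ≈ 16.362 − 2.111 ≈ 14.251 mg/L.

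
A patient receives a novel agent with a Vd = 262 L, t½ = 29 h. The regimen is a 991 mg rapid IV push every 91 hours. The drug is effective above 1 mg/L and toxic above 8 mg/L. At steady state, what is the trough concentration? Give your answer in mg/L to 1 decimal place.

Over one 91-h interval, 91/29 ≈ 3.1379 half-lives elapse, leaving f ≈ 0.1136 of each dose.
Each bolus raises the concentration by D/Vd = 991/262 ≈ 3.782 mg/L.
Steady-state trough Cmin,ss = C₀·f/(1−f) ≈ 3.782 × 0.1136/0.8864 ≈ 0.485 mg/L.
Trough 0.5 mg/L vs MEC 1 mg/L: subtherapeutic.

0.5 mg/L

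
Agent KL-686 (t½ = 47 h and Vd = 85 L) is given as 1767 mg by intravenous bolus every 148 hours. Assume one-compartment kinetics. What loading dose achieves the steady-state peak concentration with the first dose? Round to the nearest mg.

1992 mg

f = (1/2)^(148/47) ≈ 0.112739; accumulation ratio R = 1/(1−f) ≈ 1.12706.
Loading dose to hit Cmax,ss on first dose: D_load = D_maint·R ≈ 1767 × 1.12706 ≈ 1991.52 mg.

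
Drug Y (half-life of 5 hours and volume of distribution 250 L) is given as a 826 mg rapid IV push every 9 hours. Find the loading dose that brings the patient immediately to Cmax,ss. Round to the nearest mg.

1159 mg

f = (1/2)^(9/5) ≈ 0.287175; accumulation ratio R = 1/(1−f) ≈ 1.40287.
Loading dose to hit Cmax,ss on first dose: D_load = D_maint·R ≈ 826 × 1.40287 ≈ 1158.77 mg.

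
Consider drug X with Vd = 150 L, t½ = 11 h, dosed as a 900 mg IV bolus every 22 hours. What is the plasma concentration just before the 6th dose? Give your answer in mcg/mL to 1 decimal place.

2.0 mcg/mL

f = (1/2)^(τ/t½) = (1/2)^(22/11) ≈ 0.2500.
C₀ = D/Vd = 900/150 ≈ 6.000 mcg/mL.
Before the 6th dose, 5 doses have been given. Superposition: Cmin = C₀·(f + f² + … + f^5).
≈ 6.000 × (0.2500 + 0.0625 + 0.0156 + 0.0039 + 0.0010) ≈ 6.000 × 0.3330 ≈ 1.998 mcg/mL.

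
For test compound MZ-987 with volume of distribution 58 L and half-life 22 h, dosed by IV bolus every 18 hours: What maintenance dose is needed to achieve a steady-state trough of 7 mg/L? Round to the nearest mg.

τ/t½ = 18/22 ≈ 0.81818, so f = (1/2)^(18/22) ≈ 0.567156.
Cmin,ss = (D/Vd)·f/(1−f), so D = Cmin,ss·Vd·(1−f)/f.
D = 7 × 58 × (1−f)/f ≈ 7 × 58 × 0.76318 ≈ 309.85 mg.

310 mg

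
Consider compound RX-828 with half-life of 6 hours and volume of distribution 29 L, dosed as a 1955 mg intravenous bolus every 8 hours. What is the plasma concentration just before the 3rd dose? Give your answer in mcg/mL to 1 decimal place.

f = (1/2)^(τ/t½) = (1/2)^(8/6) ≈ 0.3969.
C₀ = D/Vd = 1955/29 ≈ 67.414 mcg/mL.
Before the 3rd dose, 2 doses have been given. Superposition: Cmin = C₀·(f + f²).
≈ 67.414 × (0.3969 + 0.1575) ≈ 67.414 × 0.5544 ≈ 37.374 mcg/mL.

37.4 mcg/mL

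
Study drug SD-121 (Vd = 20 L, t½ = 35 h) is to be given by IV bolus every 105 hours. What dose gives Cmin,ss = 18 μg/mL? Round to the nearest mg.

τ/t½ = 105/35 ≈ 3, so f = (1/2)^(105/35) ≈ 0.125000.
Cmin,ss = (D/Vd)·f/(1−f), so D = Cmin,ss·Vd·(1−f)/f.
D = 18 × 20 × (1−f)/f ≈ 18 × 20 × 7.00000 ≈ 2520.00 mg.

2520 mg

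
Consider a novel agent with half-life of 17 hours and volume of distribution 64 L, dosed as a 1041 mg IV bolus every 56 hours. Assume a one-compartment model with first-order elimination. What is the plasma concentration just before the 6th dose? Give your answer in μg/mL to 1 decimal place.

1.8 μg/mL

f = (1/2)^(τ/t½) = (1/2)^(56/17) ≈ 0.1019.
C₀ = D/Vd = 1041/64 ≈ 16.266 μg/mL.
Before the 6th dose, 5 doses have been given. Superposition: Cmin = C₀·(f + f² + … + f^5).
≈ 16.266 × (0.1019 + 0.0104 + 0.0011 + 0.0001 + 0.0000) ≈ 16.266 × 0.1135 ≈ 1.846 μg/mL.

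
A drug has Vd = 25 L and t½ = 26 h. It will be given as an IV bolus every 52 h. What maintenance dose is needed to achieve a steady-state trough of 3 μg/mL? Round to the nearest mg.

τ/t½ = 52/26 ≈ 2, so f = (1/2)^(52/26) ≈ 0.250000.
Cmin,ss = (D/Vd)·f/(1−f), so D = Cmin,ss·Vd·(1−f)/f.
D = 3 × 25 × (1−f)/f ≈ 3 × 25 × 3.00000 ≈ 225.00 mg.

225 mg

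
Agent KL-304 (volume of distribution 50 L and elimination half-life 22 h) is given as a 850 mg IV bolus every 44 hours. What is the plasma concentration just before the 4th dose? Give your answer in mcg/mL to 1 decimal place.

5.6 mcg/mL

f = (1/2)^(τ/t½) = (1/2)^(44/22) ≈ 0.2500.
C₀ = D/Vd = 850/50 ≈ 17.000 mcg/mL.
Before the 4th dose, 3 doses have been given. Superposition: Cmin = C₀·(f + f² + … + f^3).
≈ 17.000 × (0.2500 + 0.0625 + 0.0156) ≈ 17.000 × 0.3281 ≈ 5.578 mcg/mL.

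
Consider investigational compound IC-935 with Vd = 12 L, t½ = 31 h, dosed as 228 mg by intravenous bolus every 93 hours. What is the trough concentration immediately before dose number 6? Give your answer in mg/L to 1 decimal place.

f = (1/2)^(τ/t½) = (1/2)^(93/31) ≈ 0.1250.
C₀ = D/Vd = 228/12 ≈ 19.000 mg/L.
Before the 6th dose, 5 doses have been given. Superposition: Cmin = C₀·(f + f² + … + f^5).
≈ 19.000 × (0.1250 + 0.0156 + 0.0020 + 0.0002 + 0.0000) ≈ 19.000 × 0.1428 ≈ 2.713 mg/L.

2.7 mg/L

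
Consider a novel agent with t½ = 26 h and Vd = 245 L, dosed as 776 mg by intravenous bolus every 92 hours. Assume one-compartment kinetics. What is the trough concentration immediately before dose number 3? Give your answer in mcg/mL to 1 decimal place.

f = (1/2)^(τ/t½) = (1/2)^(92/26) ≈ 0.0861.
C₀ = D/Vd = 776/245 ≈ 3.167 mcg/mL.
Before the 3rd dose, 2 doses have been given. Superposition: Cmin = C₀·(f + f²).
≈ 3.167 × (0.0861 + 0.0074) ≈ 3.167 × 0.0935 ≈ 0.296 mcg/mL.

0.3 mcg/mL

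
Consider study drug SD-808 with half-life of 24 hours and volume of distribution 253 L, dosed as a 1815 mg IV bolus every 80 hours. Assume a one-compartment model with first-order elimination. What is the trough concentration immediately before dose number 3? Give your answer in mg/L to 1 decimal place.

f = (1/2)^(τ/t½) = (1/2)^(80/24) ≈ 0.0992.
C₀ = D/Vd = 1815/253 ≈ 7.174 mg/L.
Before the 3rd dose, 2 doses have been given. Superposition: Cmin = C₀·(f + f²).
≈ 7.174 × (0.0992 + 0.0098) ≈ 7.174 × 0.1090 ≈ 0.782 mg/L.

0.8 mg/L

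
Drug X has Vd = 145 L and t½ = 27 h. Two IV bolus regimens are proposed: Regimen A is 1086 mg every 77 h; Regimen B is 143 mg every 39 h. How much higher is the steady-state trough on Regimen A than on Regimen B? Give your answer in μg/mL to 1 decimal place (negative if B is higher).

Regimen A: f = (1/2)^(77/27) ≈ 0.1385; Cmin,ss = (1086/145)·f/(1−f) ≈ 1.204 μg/mL.
Regimen B: f = (1/2)^(39/27) ≈ 0.3674; Cmin,ss = (143/145)·f/(1−f) ≈ 0.573 μg/mL.
Difference ≈ 1.204 − 0.573 ≈ 0.631 μg/mL.

0.6 μg/mL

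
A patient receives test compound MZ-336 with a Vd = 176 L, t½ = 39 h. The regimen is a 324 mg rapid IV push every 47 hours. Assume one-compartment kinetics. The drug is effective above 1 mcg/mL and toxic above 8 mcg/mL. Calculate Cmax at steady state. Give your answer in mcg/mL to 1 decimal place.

3.3 mcg/mL

k = ln2/t½ = ln2/39 ≈ 0.017773 h⁻¹; fraction remaining f = e^(−kτ) = e^(−0.017773×47) ≈ 0.4337.
Accumulation ratio R = 1/(1 − f) ≈ 1/0.5663 ≈ 1.7658.
Each bolus raises the concentration by D/Vd = 324/176 ≈ 1.841 mcg/mL.
Steady-state peak Cmax,ss = C₀·R ≈ 1.841 × 1.7658 ≈ 3.251 mcg/mL.
Peak 3.3 mcg/mL vs MTC 8 mcg/mL: below toxic threshold.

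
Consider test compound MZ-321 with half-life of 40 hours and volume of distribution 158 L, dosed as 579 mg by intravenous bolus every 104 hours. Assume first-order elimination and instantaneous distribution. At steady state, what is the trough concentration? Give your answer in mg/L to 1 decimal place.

0.7 mg/L

τ/t½ = 104/40 ≈ 2.6, so fraction remaining f = (1/2)^(104/40) ≈ 0.1649.
Single-dose peak C₀ = D/Vd = 579/158 ≈ 3.665 mg/L.
Steady-state trough Cmin,ss = C₀·f/(1−f) ≈ 3.665 × 0.1649/0.8351 ≈ 0.724 mg/L.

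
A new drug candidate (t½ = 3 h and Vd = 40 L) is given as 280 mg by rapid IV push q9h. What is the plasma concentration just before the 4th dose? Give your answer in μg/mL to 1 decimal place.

1.0 μg/mL

f = (1/2)^(τ/t½) = (1/2)^(9/3) ≈ 0.1250.
C₀ = D/Vd = 280/40 ≈ 7.000 μg/mL.
Before the 4th dose, 3 doses have been given. Superposition: Cmin = C₀·(f + f² + … + f^3).
≈ 7.000 × (0.1250 + 0.0156 + 0.0020) ≈ 7.000 × 0.1426 ≈ 0.998 μg/mL.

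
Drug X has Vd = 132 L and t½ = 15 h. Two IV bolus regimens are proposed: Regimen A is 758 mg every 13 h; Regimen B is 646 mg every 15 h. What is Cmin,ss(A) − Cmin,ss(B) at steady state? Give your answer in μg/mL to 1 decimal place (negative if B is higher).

Regimen A: f = (1/2)^(13/15) ≈ 0.5484; Cmin,ss = (758/132)·f/(1−f) ≈ 6.973 μg/mL.
Regimen B: f = (1/2)^(15/15) ≈ 0.5000; Cmin,ss = (646/132)·f/(1−f) ≈ 4.894 μg/mL.
Difference ≈ 6.973 − 4.894 ≈ 2.079 μg/mL.

2.1 μg/mL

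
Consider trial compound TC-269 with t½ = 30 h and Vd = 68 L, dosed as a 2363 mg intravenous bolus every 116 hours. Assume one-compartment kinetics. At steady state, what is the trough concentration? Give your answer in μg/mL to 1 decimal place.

k = ln2/t½ = ln2/30 ≈ 0.023105 h⁻¹; fraction remaining f = e^(−kτ) = e^(−0.023105×116) ≈ 0.0686.
Accumulation ratio R = 1/(1 − f) ≈ 1/0.9314 ≈ 1.0737.
Single-dose peak C₀ = D/Vd = 2363/68 ≈ 34.750 μg/mL.
Steady-state peak Cmax,ss = C₀·R ≈ 34.750 × 1.0737 ≈ 37.311 μg/mL.
Steady-state trough Cmin,ss = Cmax,ss·f ≈ 37.311 × 0.0686 ≈ 2.560 μg/mL.

2.6 μg/mL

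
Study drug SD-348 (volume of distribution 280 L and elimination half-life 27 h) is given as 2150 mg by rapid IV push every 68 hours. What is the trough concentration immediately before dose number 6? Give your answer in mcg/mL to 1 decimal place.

f = (1/2)^(τ/t½) = (1/2)^(68/27) ≈ 0.1745.
C₀ = D/Vd = 2150/280 ≈ 7.679 mcg/mL.
Before the 6th dose, 5 doses have been given. Superposition: Cmin = C₀·(f + f² + … + f^5).
≈ 7.679 × (0.1745 + 0.0305 + 0.0053 + 0.0009 + 0.0002) ≈ 7.679 × 0.2114 ≈ 1.623 mcg/mL.

1.6 mcg/mL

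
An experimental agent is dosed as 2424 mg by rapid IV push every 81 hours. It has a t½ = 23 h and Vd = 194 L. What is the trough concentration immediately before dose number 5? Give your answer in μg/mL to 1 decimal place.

1.2 μg/mL

f = (1/2)^(τ/t½) = (1/2)^(81/23) ≈ 0.0871.
C₀ = D/Vd = 2424/194 ≈ 12.495 μg/mL.
Before the 5th dose, 4 doses have been given. Superposition: Cmin = C₀·(f + f² + … + f^4).
≈ 12.495 × (0.0871 + 0.0076 + 0.0007 + 0.0001) ≈ 12.495 × 0.0955 ≈ 1.193 μg/mL.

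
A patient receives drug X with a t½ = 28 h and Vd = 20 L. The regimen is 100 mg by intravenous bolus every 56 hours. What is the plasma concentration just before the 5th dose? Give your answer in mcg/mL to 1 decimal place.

1.7 mcg/mL

f = (1/2)^(τ/t½) = (1/2)^(56/28) ≈ 0.2500.
C₀ = D/Vd = 100/20 ≈ 5.000 mcg/mL.
Before the 5th dose, 4 doses have been given. Superposition: Cmin = C₀·(f + f² + … + f^4).
≈ 5.000 × (0.2500 + 0.0625 + 0.0156 + 0.0039) ≈ 5.000 × 0.3320 ≈ 1.660 mcg/mL.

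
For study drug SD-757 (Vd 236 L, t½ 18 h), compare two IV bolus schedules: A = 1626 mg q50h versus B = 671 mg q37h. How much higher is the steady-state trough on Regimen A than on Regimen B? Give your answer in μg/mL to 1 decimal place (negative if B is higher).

Regimen A: f = (1/2)^(50/18) ≈ 0.1458; Cmin,ss = (1626/236)·f/(1−f) ≈ 1.176 μg/mL.
Regimen B: f = (1/2)^(37/18) ≈ 0.2406; Cmin,ss = (671/236)·f/(1−f) ≈ 0.901 μg/mL.
Difference ≈ 1.176 − 0.901 ≈ 0.275 μg/mL.

0.3 μg/mL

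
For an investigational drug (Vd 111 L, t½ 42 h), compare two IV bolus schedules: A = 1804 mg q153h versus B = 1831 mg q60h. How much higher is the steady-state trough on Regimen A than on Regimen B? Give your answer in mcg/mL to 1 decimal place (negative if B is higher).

Regimen A: f = (1/2)^(153/42) ≈ 0.0801; Cmin,ss = (1804/111)·f/(1−f) ≈ 1.415 mcg/mL.
Regimen B: f = (1/2)^(60/42) ≈ 0.3715; Cmin,ss = (1831/111)·f/(1−f) ≈ 9.750 mcg/mL.
Difference ≈ 1.415 − 9.750 ≈ -8.335 mcg/mL.

-8.3 mcg/mL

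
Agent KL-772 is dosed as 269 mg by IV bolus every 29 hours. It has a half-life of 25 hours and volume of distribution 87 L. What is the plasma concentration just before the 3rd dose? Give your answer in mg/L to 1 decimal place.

f = (1/2)^(τ/t½) = (1/2)^(29/25) ≈ 0.4475.
C₀ = D/Vd = 269/87 ≈ 3.092 mg/L.
Before the 3rd dose, 2 doses have been given. Superposition: Cmin = C₀·(f + f²).
≈ 3.092 × (0.4475 + 0.2003) ≈ 3.092 × 0.6478 ≈ 2.003 mg/L.

2.0 mg/L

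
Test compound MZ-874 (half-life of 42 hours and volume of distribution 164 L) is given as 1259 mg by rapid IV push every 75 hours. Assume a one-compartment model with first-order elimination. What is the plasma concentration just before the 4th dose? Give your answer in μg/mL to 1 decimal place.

3.1 μg/mL

f = (1/2)^(τ/t½) = (1/2)^(75/42) ≈ 0.2900.
C₀ = D/Vd = 1259/164 ≈ 7.677 μg/mL.
Before the 4th dose, 3 doses have been given. Superposition: Cmin = C₀·(f + f² + … + f^3).
≈ 7.677 × (0.2900 + 0.0841 + 0.0244) ≈ 7.677 × 0.3985 ≈ 3.059 μg/mL.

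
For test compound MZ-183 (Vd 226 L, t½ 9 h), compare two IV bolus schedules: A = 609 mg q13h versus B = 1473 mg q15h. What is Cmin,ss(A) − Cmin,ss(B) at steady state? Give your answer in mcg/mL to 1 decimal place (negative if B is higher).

-1.4 mcg/mL

Regimen A: f = (1/2)^(13/9) ≈ 0.3674; Cmin,ss = (609/226)·f/(1−f) ≈ 1.565 mcg/mL.
Regimen B: f = (1/2)^(15/9) ≈ 0.3150; Cmin,ss = (1473/226)·f/(1−f) ≈ 2.997 mcg/mL.
Difference ≈ 1.565 − 2.997 ≈ -1.432 mcg/mL.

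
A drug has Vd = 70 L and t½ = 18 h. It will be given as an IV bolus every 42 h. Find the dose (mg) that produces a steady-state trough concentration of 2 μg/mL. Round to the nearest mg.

τ/t½ = 42/18 ≈ 2.3333, so f = (1/2)^(42/18) ≈ 0.198425.
Cmin,ss = (D/Vd)·f/(1−f), so D = Cmin,ss·Vd·(1−f)/f.
D = 2 × 70 × (1−f)/f ≈ 2 × 70 × 4.03969 ≈ 565.56 mg.

566 mg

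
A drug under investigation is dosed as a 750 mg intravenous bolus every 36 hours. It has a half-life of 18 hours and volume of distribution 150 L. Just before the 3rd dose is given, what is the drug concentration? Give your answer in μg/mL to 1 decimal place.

1.6 μg/mL

f = (1/2)^(τ/t½) = (1/2)^(36/18) ≈ 0.2500.
C₀ = D/Vd = 750/150 ≈ 5.000 μg/mL.
Before the 3rd dose, 2 doses have been given. Superposition: Cmin = C₀·(f + f²).
≈ 5.000 × (0.2500 + 0.0625) ≈ 5.000 × 0.3125 ≈ 1.562 μg/mL.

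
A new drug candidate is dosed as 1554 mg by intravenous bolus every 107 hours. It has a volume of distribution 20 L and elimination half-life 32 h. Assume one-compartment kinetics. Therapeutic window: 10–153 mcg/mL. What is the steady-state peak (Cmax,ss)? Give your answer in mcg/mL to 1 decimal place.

86.2 mcg/mL

τ/t½ = 107/32 ≈ 3.3438, so fraction remaining f = (1/2)^(107/32) ≈ 0.0985.
Accumulation ratio R = 1/(1 − f) ≈ 1/0.9015 ≈ 1.1093.
Single-dose peak C₀ = D/Vd = 1554/20 ≈ 77.700 mcg/mL.
Steady-state peak Cmax,ss = C₀·R ≈ 77.700 × 1.1093 ≈ 86.193 mcg/mL.
Peak 86.2 mcg/mL vs MTC 153 mcg/mL: below toxic threshold.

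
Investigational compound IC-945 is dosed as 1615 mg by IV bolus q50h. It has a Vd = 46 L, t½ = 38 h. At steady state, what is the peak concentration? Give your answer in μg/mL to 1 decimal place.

58.7 μg/mL

τ/t½ = 50/38 ≈ 1.3158, so fraction remaining f = (1/2)^(50/38) ≈ 0.4017.
At steady state, accumulation factor R = 1/(1 − e^(−kτ)) ≈ 1.6714.
Single-dose peak C₀ = D/Vd = 1615/46 ≈ 35.109 μg/mL.
Steady-state peak Cmax,ss = C₀·R ≈ 35.109 × 1.6714 ≈ 58.681 μg/mL.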